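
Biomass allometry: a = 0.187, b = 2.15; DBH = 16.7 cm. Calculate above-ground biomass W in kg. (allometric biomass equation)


Formula: W = a * DBH^b  (allometric power law)
DBH^b = 16.7^2.15 = 425.4421
W = 0.187 * 425.4421 = 79.6 kg

79.6


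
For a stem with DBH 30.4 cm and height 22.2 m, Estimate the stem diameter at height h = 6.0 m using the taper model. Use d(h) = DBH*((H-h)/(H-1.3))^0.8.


Taper: d(h) = DBH * ((H - h) / (H - 1.3))^0.8
Numerator = H - h = 22.2 - 6.0 = 16.2 m
Denominator = H - 1.3 = 22.2 - 1.3 = 20.9 m
Ratio = 16.2 / 20.9 = 0.77512
d = 30.4 * 0.77512^0.8 = 24.8 cm

24.8


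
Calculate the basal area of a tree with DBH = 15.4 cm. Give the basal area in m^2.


Formula: BA = pi * (DBH/2)^2 / 10000  (cm^2 to m^2)
Radius = DBH/2 = 15.4/2 = 7.7 cm
BA = pi * 7.7^2 / 10000
   = 186.265 cm^2 / 10000
   = 0.0186 m^2

0.0186


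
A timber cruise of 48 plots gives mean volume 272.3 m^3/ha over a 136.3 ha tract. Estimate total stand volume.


Formula: Total Volume = Mean Volume per ha * Total Area
Total Volume = 272.3 m^3/ha * 136.3 ha
Total Volume = 37114 m^3

37114


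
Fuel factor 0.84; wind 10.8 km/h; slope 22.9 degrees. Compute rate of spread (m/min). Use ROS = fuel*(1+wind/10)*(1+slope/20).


Formula: ROS = fuel * (1 + wind/10) * (1 + slope/20)
Wind factor = 1 + 10.8/10 = 2.08
Slope factor = 1 + 22.9/20 = 2.145
ROS = 0.84 * 2.08 * 2.145 = 3.75 m/min

3.75


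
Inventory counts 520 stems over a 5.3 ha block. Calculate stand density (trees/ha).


Formula: Stand Density = N_trees / Area_ha
Density = 520 trees / 5.3 ha
Density = 98 trees/ha

98


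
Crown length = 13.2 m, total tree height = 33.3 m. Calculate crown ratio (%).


Formula: Crown Ratio = (Crown Length / Total Height) * 100
CR = (13.2 m / 33.3 m) * 100
CR = 0.3964 * 100 = 39.6%

39.6


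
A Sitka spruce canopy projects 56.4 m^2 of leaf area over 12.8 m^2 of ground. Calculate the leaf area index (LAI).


Formula: LAI = total leaf area / ground area  (dimensionless)
LAI = 56.4 m^2 / 12.8 m^2
LAI = 4.41

4.41


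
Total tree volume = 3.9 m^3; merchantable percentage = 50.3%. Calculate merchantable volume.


Formula: MV = V_total * (merchantable_pct / 100)
Merchantable fraction = 50.3% / 100 = 0.503
MV = 3.9 m^3 * 0.503 = 1.962 m^3

1.962


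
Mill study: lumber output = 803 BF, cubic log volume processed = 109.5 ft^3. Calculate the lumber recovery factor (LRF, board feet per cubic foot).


Formula: LRF = Lumber Output (BF) / Log Input (ft^3)
LRF = 803 BF / 109.5 ft^3
LRF = 7.33 BF/ft^3

7.33


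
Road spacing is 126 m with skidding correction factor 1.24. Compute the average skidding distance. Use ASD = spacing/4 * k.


Formula: ASD = (spacing / 4) * correction
Uncorrected distance = spacing / 4 = 126 / 4 = 31.5 m
ASD = 31.5 * 1.24 = 39 m

39


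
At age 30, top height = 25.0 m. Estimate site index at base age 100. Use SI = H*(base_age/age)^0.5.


Formula: SI = H_dom * (base_age / age)^0.5
Age ratio = 100 / 30 = 3.33333
sqrt(age_ratio) = 1.82574
SI = 25.0 * 1.82574 = 45.6 m

45.6


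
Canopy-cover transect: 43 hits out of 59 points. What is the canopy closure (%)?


Formula: Canopy closure = covered points / total points * 100
Closure = 43 / 59 * 100
Closure = 0.7288 * 100 = 72.9%

72.9


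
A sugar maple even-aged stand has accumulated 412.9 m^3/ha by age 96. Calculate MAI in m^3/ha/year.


Formula: MAI = Total Volume / Stand Age
MAI = 412.9 m^3/ha / 96 years
MAI = 4.3 m^3/ha/year

4.3


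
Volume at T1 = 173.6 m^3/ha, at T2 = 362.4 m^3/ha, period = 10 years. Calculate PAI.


Formula: PAI = (V_T2 - V_T1) / (T2 - T1)
Volume increment = 362.4 - 173.6 = 188.8 m^3/ha
PAI = 188.8 / 10 = 18.88 m^3/ha/year

18.88


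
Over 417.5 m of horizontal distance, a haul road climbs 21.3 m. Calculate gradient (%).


Formula: Gradient = rise / run * 100
Gradient = 21.3 / 417.5 * 100 = 5.1%

5.1


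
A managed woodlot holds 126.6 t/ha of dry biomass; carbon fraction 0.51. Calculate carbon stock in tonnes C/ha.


Formula: Carbon Stock = Biomass * Carbon Fraction
C = 126.6 t/ha * 0.51
C = 64.6 t C/ha

64.6


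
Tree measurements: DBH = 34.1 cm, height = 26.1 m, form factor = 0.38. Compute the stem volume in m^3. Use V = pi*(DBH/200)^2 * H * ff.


Formula: V = pi * (DBH/200)^2 * H * ff
Radius = DBH/200 = 34.1/200 = 0.1705 m
Radius^2 = 0.1705^2 = 0.02907025 m^2
V = pi * 0.02907025 * 26.1 * 0.38
V = 0.906 m^3

0.906


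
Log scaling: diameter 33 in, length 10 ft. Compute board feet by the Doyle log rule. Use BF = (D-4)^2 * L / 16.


Doyle: BF = (D - 4)^2 * L / 16
Adjusted diameter = 33 - 4 = 29 in
(D-4)^2 = 29^2 = 841
BF = 841 * 10 / 16 = 526 BF

526


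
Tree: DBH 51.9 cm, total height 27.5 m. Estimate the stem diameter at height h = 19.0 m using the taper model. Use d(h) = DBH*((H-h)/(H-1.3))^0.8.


Taper: d(h) = DBH * ((H - h) / (H - 1.3))^0.8
Numerator = H - h = 27.5 - 19.0 = 8.5 m
Denominator = H - 1.3 = 27.5 - 1.3 = 26.2 m
Ratio = 8.5 / 26.2 = 0.32443
d = 51.9 * 0.32443^0.8 = 21.1 cm

21.1


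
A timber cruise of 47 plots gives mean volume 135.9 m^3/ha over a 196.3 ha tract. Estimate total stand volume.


Formula: Total Volume = Mean Volume per ha * Total Area
Total Volume = 135.9 m^3/ha * 196.3 ha
Total Volume = 26677 m^3

26677


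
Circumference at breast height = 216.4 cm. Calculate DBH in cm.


Formula: DBH = C / pi
DBH = 216.4 / pi
pi = 3.14159...
DBH = 68.9 cm

68.9


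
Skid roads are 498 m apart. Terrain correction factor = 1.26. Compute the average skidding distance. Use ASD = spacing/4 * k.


Formula: ASD = (spacing / 4) * correction
Uncorrected distance = spacing / 4 = 498 / 4 = 124.5 m
ASD = 124.5 * 1.26 = 157 m

157


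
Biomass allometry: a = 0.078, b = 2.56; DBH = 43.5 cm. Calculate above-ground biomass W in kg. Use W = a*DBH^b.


Formula: W = a * DBH^b  (allometric power law)
DBH^b = 43.5^2.56 = 15650.6543
W = 0.078 * 15650.6543 = 1220.8 kg

1220.8


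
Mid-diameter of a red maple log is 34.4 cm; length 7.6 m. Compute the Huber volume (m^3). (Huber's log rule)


Huber: V = Am * L,  Am = pi*(Dm/200)^2
Am = pi*(34.4/200)^2 = 0.092941 m^2
V = 0.092941*7.6 = 0.7064 m^3

0.7064


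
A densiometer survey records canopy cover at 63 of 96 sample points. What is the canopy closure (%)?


Formula: Canopy closure = covered points / total points * 100
Closure = 63 / 96 * 100
Closure = 0.6562 * 100 = 65.6%

65.6


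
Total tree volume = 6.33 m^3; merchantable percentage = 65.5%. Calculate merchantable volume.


Formula: MV = V_total * (merchantable_pct / 100)
Merchantable fraction = 65.5% / 100 = 0.655
MV = 6.33 m^3 * 0.655 = 4.146 m^3

4.146


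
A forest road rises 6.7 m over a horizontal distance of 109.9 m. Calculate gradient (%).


Formula: Gradient = rise / run * 100
Gradient = 6.7 / 109.9 * 100 = 6.1%

6.1


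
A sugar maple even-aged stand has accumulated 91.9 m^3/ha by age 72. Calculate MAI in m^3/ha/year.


Formula: MAI = Total Volume / Stand Age
MAI = 91.9 m^3/ha / 72 years
MAI = 1.28 m^3/ha/year

1.28


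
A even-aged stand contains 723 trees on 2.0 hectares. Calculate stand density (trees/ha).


Formula: Stand Density = N_trees / Area_ha
Density = 723 trees / 2.0 ha
Density = 362 trees/ha

362


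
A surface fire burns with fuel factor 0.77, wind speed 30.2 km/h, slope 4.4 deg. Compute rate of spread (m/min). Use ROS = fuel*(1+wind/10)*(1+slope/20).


Formula: ROS = fuel * (1 + wind/10) * (1 + slope/20)
Wind factor = 1 + 30.2/10 = 4.02
Slope factor = 1 + 4.4/20 = 1.22
ROS = 0.77 * 4.02 * 1.22 = 3.78 m/min

3.78


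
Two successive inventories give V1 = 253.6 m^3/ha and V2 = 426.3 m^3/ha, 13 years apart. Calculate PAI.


Formula: PAI = (V_T2 - V_T1) / (T2 - T1)
Volume increment = 426.3 - 253.6 = 172.7 m^3/ha
PAI = 172.7 / 13 = 13.28 m^3/ha/year

13.28


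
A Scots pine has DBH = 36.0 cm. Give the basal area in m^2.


Formula: BA = pi * (DBH/2)^2 / 10000  (cm^2 to m^2)
Radius = DBH/2 = 36.0/2 = 18.0 cm
BA = pi * 18.0^2 / 10000
   = 1017.876 cm^2 / 10000
   = 0.1018 m^2

0.1018


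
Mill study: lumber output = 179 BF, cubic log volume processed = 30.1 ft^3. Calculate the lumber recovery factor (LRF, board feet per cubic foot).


Formula: LRF = Lumber Output (BF) / Log Input (ft^3)
LRF = 179 BF / 30.1 ft^3
LRF = 5.95 BF/ft^3

5.95


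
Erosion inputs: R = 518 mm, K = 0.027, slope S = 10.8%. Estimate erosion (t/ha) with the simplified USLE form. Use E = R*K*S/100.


Formula: E = R * K * S / 100  (simplified USLE)
R * K = 518 * 0.027 = 13.986
E = 13.986 * 10.8 / 100 = 1.51 t/ha

1.51


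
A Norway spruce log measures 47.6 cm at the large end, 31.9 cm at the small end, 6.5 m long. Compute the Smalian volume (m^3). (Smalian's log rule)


Smalian: V = (A1 + A2)/2 * L,  A = pi*(D/200)^2
A1 = pi*(47.6/200)^2 = 0.177952 m^2
A2 = pi*(31.9/200)^2 = 0.079923 m^2
V = (0.177952+0.079923)/2*6.5 = 0.8381 m^3

0.8381


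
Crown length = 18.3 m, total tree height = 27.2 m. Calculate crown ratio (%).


Formula: Crown Ratio = (Crown Length / Total Height) * 100
CR = (18.3 m / 27.2 m) * 100
CR = 0.6728 * 100 = 67.3%

67.3


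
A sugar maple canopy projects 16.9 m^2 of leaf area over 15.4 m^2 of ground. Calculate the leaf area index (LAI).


Formula: LAI = total leaf area / ground area  (dimensionless)
LAI = 16.9 m^2 / 15.4 m^2
LAI = 1.1

1.1


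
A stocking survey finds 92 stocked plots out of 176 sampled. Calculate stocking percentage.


Formula: Stocking % = stocked plots / total plots * 100
Stocking = 92 / 176 * 100
Stocking = 0.5227 * 100 = 52.3%

52.3


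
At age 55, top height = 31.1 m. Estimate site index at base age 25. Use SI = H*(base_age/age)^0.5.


Formula: SI = H_dom * (base_age / age)^0.5
Age ratio = 25 / 55 = 0.45455
sqrt(age_ratio) = 0.6742
SI = 31.1 * 0.6742 = 21.0 m

21.0


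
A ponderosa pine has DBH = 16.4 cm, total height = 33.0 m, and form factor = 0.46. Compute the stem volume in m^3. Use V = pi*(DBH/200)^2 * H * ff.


Formula: V = pi * (DBH/200)^2 * H * ff
Radius = DBH/200 = 16.4/200 = 0.082 m
Radius^2 = 0.082^2 = 0.006724 m^2
V = pi * 0.006724 * 33.0 * 0.46
V = 0.321 m^3

0.321


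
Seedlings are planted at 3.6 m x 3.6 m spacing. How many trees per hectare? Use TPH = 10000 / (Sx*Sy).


Formula: TPH = 10000 m^2/ha / (spacing_x * spacing_y)
Area per tree = 3.6 m * 3.6 m = 12.96 m^2
TPH = 10000 / 12.96 = 772 trees/ha

772


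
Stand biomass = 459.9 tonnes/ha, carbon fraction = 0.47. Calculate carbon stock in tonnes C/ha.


Formula: Carbon Stock = Biomass * Carbon Fraction
C = 459.9 t/ha * 0.47
C = 216.2 t C/ha

216.2


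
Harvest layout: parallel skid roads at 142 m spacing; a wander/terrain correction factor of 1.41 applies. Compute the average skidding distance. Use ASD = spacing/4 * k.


Formula: ASD = (spacing / 4) * correction
Uncorrected distance = spacing / 4 = 142 / 4 = 35.5 m
ASD = 35.5 * 1.41 = 50 m

50


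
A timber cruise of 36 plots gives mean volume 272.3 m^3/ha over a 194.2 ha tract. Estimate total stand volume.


Formula: Total Volume = Mean Volume per ha * Total Area
Total Volume = 272.3 m^3/ha * 194.2 ha
Total Volume = 52881 m^3

52881


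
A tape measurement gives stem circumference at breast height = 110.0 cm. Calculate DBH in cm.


Formula: DBH = C / pi
DBH = 110.0 / pi
pi = 3.14159...
DBH = 35.0 cm

35.0


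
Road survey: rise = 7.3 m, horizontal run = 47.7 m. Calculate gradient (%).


Formula: Gradient = rise / run * 100
Gradient = 7.3 / 47.7 * 100 = 15.3%

15.3


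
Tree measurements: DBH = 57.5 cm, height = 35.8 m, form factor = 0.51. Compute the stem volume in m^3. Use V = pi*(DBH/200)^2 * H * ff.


Formula: V = pi * (DBH/200)^2 * H * ff
Radius = DBH/200 = 57.5/200 = 0.2875 m
Radius^2 = 0.2875^2 = 0.08265625 m^2
V = pi * 0.08265625 * 35.8 * 0.51
V = 4.741 m^3

4.741


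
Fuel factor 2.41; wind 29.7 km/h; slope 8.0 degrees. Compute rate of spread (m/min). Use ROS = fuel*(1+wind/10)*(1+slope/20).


Formula: ROS = fuel * (1 + wind/10) * (1 + slope/20)
Wind factor = 1 + 29.7/10 = 3.97
Slope factor = 1 + 8.0/20 = 1.4
ROS = 2.41 * 3.97 * 1.4 = 13.39 m/min

13.39


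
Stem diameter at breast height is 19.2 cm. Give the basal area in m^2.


Formula: BA = pi * (DBH/2)^2 / 10000  (cm^2 to m^2)
Radius = DBH/2 = 19.2/2 = 9.6 cm
BA = pi * 9.6^2 / 10000
   = 289.5292 cm^2 / 10000
   = 0.029 m^2

0.029


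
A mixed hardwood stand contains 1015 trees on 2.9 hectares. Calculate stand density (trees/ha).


Formula: Stand Density = N_trees / Area_ha
Density = 1015 trees / 2.9 ha
Density = 350 trees/ha

350


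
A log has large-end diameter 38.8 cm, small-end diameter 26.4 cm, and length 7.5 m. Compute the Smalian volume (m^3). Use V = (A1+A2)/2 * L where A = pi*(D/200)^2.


Smalian: V = (A1 + A2)/2 * L,  A = pi*(D/200)^2
A1 = pi*(38.8/200)^2 = 0.118237 m^2
A2 = pi*(26.4/200)^2 = 0.054739 m^2
V = (0.118237+0.054739)/2*7.5 = 0.6487 m^3

0.6487


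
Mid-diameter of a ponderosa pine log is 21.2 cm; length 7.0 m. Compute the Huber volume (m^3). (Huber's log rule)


Huber: V = Am * L,  Am = pi*(Dm/200)^2
Am = pi*(21.2/200)^2 = 0.035299 m^2
V = 0.035299*7.0 = 0.2471 m^3

0.2471


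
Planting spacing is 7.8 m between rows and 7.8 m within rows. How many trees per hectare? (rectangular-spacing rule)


Formula: TPH = 10000 m^2/ha / (spacing_x * spacing_y)
Area per tree = 7.8 m * 7.8 m = 60.84 m^2
TPH = 10000 / 60.84 = 164 trees/ha

164


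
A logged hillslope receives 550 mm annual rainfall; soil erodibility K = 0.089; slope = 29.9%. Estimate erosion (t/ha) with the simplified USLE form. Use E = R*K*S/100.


Formula: E = R * K * S / 100  (simplified USLE)
R * K = 550 * 0.089 = 48.95
E = 48.95 * 29.9 / 100 = 14.64 t/ha

14.64


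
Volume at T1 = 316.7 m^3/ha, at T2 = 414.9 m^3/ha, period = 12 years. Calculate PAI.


Formula: PAI = (V_T2 - V_T1) / (T2 - T1)
Volume increment = 414.9 - 316.7 = 98.2 m^3/ha
PAI = 98.2 / 12 = 8.18 m^3/ha/year

8.18


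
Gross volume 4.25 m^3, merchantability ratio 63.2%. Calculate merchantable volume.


Formula: MV = V_total * (merchantable_pct / 100)
Merchantable fraction = 63.2% / 100 = 0.632
MV = 4.25 m^3 * 0.632 = 2.686 m^3

2.686


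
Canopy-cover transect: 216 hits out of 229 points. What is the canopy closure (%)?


Formula: Canopy closure = covered points / total points * 100
Closure = 216 / 229 * 100
Closure = 0.9432 * 100 = 94.3%

94.3


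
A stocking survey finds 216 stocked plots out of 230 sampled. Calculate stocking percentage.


Formula: Stocking % = stocked plots / total plots * 100
Stocking = 216 / 230 * 100
Stocking = 0.9391 * 100 = 93.9%

93.9


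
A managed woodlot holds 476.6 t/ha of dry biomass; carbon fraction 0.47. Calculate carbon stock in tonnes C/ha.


Formula: Carbon Stock = Biomass * Carbon Fraction
C = 476.6 t/ha * 0.47
C = 224.0 t C/ha

224.0


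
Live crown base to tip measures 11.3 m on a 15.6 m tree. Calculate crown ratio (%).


Formula: Crown Ratio = (Crown Length / Total Height) * 100
CR = (11.3 m / 15.6 m) * 100
CR = 0.7244 * 100 = 72.4%

72.4


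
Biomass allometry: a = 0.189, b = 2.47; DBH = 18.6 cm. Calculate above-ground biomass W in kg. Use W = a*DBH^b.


Formula: W = a * DBH^b  (allometric power law)
DBH^b = 18.6^2.47 = 1366.7748
W = 0.189 * 1366.7748 = 258.3 kg

258.3


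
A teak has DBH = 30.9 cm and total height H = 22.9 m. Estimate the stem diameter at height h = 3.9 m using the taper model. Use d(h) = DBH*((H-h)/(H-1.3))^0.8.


Taper: d(h) = DBH * ((H - h) / (H - 1.3))^0.8
Numerator = H - h = 22.9 - 3.9 = 19.0 m
Denominator = H - 1.3 = 22.9 - 1.3 = 21.6 m
Ratio = 19.0 / 21.6 = 0.87963
d = 30.9 * 0.87963^0.8 = 27.9 cm

27.9


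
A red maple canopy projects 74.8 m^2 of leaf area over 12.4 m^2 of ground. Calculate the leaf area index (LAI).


Formula: LAI = total leaf area / ground area  (dimensionless)
LAI = 74.8 m^2 / 12.4 m^2
LAI = 6.03

6.03


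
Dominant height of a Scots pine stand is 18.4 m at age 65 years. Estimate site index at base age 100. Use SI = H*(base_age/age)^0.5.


Formula: SI = H_dom * (base_age / age)^0.5
Age ratio = 100 / 65 = 1.53846
sqrt(age_ratio) = 1.24035
SI = 18.4 * 1.24035 = 22.8 m

22.8


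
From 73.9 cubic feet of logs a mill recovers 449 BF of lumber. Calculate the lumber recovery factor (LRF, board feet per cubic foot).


Formula: LRF = Lumber Output (BF) / Log Input (ft^3)
LRF = 449 BF / 73.9 ft^3
LRF = 6.08 BF/ft^3

6.08


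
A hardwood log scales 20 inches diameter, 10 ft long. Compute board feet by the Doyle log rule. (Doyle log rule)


Doyle: BF = (D - 4)^2 * L / 16
Adjusted diameter = 20 - 4 = 16 in
(D-4)^2 = 16^2 = 256
BF = 256 * 10 / 16 = 160 BF

160


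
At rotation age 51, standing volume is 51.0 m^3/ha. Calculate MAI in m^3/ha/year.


Formula: MAI = Total Volume / Stand Age
MAI = 51.0 m^3/ha / 51 years
MAI = 1.0 m^3/ha/year

1.0


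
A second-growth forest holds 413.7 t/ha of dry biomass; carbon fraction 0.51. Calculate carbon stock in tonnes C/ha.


Formula: Carbon Stock = Biomass * Carbon Fraction
C = 413.7 t/ha * 0.51
C = 211.0 t C/ha

211.0


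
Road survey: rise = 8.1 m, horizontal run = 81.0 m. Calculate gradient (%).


Formula: Gradient = rise / run * 100
Gradient = 8.1 / 81.0 * 100 = 10.0%

10.0


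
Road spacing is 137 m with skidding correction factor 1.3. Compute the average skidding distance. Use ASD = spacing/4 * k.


Formula: ASD = (spacing / 4) * correction
Uncorrected distance = spacing / 4 = 137 / 4 = 34.25 m
ASD = 34.25 * 1.3 = 45 m

45


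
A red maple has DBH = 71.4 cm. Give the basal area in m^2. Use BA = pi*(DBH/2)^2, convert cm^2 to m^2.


Formula: BA = pi * (DBH/2)^2 / 10000  (cm^2 to m^2)
Radius = DBH/2 = 71.4/2 = 35.7 cm
BA = pi * 35.7^2 / 10000
   = 4003.9284 cm^2 / 10000
   = 0.4004 m^2

0.4004


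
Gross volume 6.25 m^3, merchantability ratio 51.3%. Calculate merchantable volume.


Formula: MV = V_total * (merchantable_pct / 100)
Merchantable fraction = 51.3% / 100 = 0.513
MV = 6.25 m^3 * 0.513 = 3.206 m^3

3.206


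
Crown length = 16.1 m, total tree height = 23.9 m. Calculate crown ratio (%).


Formula: Crown Ratio = (Crown Length / Total Height) * 100
CR = (16.1 m / 23.9 m) * 100
CR = 0.6736 * 100 = 67.4%

67.4


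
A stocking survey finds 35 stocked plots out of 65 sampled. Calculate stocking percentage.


Formula: Stocking % = stocked plots / total plots * 100
Stocking = 35 / 65 * 100
Stocking = 0.5385 * 100 = 53.8%

53.8


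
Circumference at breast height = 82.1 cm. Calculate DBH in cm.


Formula: DBH = C / pi
DBH = 82.1 / pi
pi = 3.14159...
DBH = 26.1 cm

26.1


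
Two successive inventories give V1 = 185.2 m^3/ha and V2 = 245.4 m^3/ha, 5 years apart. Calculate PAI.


Formula: PAI = (V_T2 - V_T1) / (T2 - T1)
Volume increment = 245.4 - 185.2 = 60.2 m^3/ha
PAI = 60.2 / 5 = 12.04 m^3/ha/year

12.04


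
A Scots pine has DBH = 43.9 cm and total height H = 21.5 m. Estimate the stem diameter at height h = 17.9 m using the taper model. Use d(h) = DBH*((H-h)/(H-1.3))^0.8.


Taper: d(h) = DBH * ((H - h) / (H - 1.3))^0.8
Numerator = H - h = 21.5 - 17.9 = 3.6 m
Denominator = H - 1.3 = 21.5 - 1.3 = 20.2 m
Ratio = 3.6 / 20.2 = 0.17822
d = 43.9 * 0.17822^0.8 = 11.0 cm

11.0


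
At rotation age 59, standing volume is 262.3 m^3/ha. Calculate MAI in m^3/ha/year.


Formula: MAI = Total Volume / Stand Age
MAI = 262.3 m^3/ha / 59 years
MAI = 4.45 m^3/ha/year

4.45


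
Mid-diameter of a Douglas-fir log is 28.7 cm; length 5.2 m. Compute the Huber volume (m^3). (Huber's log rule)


Huber: V = Am * L,  Am = pi*(Dm/200)^2
Am = pi*(28.7/200)^2 = 0.064692 m^2
V = 0.064692*5.2 = 0.3364 m^3

0.3364


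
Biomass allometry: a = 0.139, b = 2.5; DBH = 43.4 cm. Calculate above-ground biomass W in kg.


Formula: W = a * DBH^b  (allometric power law)
DBH^b = 43.4^2.5 = 12408.644
W = 0.139 * 12408.644 = 1724.8 kg

1724.8


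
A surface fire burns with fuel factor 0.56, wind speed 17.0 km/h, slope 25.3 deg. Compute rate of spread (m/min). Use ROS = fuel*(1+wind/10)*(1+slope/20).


Formula: ROS = fuel * (1 + wind/10) * (1 + slope/20)
Wind factor = 1 + 17.0/10 = 2.7
Slope factor = 1 + 25.3/20 = 2.265
ROS = 0.56 * 2.7 * 2.265 = 3.42 m/min

3.42


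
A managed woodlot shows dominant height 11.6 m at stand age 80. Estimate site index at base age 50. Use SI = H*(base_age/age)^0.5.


Formula: SI = H_dom * (base_age / age)^0.5
Age ratio = 50 / 80 = 0.625
sqrt(age_ratio) = 0.79057
SI = 11.6 * 0.79057 = 9.2 m

9.2


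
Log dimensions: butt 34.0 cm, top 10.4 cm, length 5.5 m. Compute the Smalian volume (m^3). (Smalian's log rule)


Smalian: V = (A1 + A2)/2 * L,  A = pi*(D/200)^2
A1 = pi*(34.0/200)^2 = 0.090792 m^2
A2 = pi*(10.4/200)^2 = 0.008495 m^2
V = (0.090792+0.008495)/2*5.5 = 0.273 m^3

0.273


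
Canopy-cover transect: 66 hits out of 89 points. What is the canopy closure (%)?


Formula: Canopy closure = covered points / total points * 100
Closure = 66 / 89 * 100
Closure = 0.7416 * 100 = 74.2%

74.2


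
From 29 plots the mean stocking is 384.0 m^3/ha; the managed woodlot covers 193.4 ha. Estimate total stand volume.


Formula: Total Volume = Mean Volume per ha * Total Area
Total Volume = 384.0 m^3/ha * 193.4 ha
Total Volume = 74266 m^3

74266


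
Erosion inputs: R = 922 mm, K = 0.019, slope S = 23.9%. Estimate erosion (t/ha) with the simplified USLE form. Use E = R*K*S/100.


Formula: E = R * K * S / 100  (simplified USLE)
R * K = 922 * 0.019 = 17.518
E = 17.518 * 23.9 / 100 = 4.19 t/ha

4.19


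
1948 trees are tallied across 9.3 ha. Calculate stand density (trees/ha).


Formula: Stand Density = N_trees / Area_ha
Density = 1948 trees / 9.3 ha
Density = 209 trees/ha

209


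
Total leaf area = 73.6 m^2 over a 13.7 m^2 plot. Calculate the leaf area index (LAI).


Formula: LAI = total leaf area / ground area  (dimensionless)
LAI = 73.6 m^2 / 13.7 m^2
LAI = 5.37

5.37


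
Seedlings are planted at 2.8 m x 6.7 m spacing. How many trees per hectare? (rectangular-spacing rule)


Formula: TPH = 10000 m^2/ha / (spacing_x * spacing_y)
Area per tree = 2.8 m * 6.7 m = 18.76 m^2
TPH = 10000 / 18.76 = 533 trees/ha

533


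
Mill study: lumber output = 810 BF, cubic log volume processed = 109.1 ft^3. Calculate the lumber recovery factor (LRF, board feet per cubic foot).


Formula: LRF = Lumber Output (BF) / Log Input (ft^3)
LRF = 810 BF / 109.1 ft^3
LRF = 7.42 BF/ft^3

7.42


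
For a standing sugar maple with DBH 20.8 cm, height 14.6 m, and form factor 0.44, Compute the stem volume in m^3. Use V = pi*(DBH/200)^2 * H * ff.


Formula: V = pi * (DBH/200)^2 * H * ff
Radius = DBH/200 = 20.8/200 = 0.104 m
Radius^2 = 0.104^2 = 0.010816 m^2
V = pi * 0.010816 * 14.6 * 0.44
V = 0.218 m^3

0.218


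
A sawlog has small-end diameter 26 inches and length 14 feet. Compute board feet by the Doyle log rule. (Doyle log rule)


Doyle: BF = (D - 4)^2 * L / 16
Adjusted diameter = 26 - 4 = 22 in
(D-4)^2 = 22^2 = 484
BF = 484 * 14 / 16 = 424 BF

424


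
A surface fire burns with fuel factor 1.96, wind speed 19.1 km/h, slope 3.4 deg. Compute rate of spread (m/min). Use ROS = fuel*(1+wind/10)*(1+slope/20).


Formula: ROS = fuel * (1 + wind/10) * (1 + slope/20)
Wind factor = 1 + 19.1/10 = 2.91
Slope factor = 1 + 3.4/20 = 1.17
ROS = 1.96 * 2.91 * 1.17 = 6.67 m/min

6.67


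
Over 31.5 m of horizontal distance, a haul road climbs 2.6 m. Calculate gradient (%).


Formula: Gradient = rise / run * 100
Gradient = 2.6 / 31.5 * 100 = 8.3%

8.3


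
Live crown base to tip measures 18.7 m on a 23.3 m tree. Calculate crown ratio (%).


Formula: Crown Ratio = (Crown Length / Total Height) * 100
CR = (18.7 m / 23.3 m) * 100
CR = 0.8026 * 100 = 80.3%

80.3


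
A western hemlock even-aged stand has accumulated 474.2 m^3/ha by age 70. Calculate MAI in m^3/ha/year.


Formula: MAI = Total Volume / Stand Age
MAI = 474.2 m^3/ha / 70 years
MAI = 6.77 m^3/ha/year

6.77


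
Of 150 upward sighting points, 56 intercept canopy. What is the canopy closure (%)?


Formula: Canopy closure = covered points / total points * 100
Closure = 56 / 150 * 100
Closure = 0.3733 * 100 = 37.3%

37.3


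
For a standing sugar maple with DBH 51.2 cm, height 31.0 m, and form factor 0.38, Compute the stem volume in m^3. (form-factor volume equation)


Formula: V = pi * (DBH/200)^2 * H * ff
Radius = DBH/200 = 51.2/200 = 0.256 m
Radius^2 = 0.256^2 = 0.065536 m^2
V = pi * 0.065536 * 31.0 * 0.38
V = 2.425 m^3

2.425


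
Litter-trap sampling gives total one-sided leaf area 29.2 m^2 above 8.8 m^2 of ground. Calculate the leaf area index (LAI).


Formula: LAI = total leaf area / ground area  (dimensionless)
LAI = 29.2 m^2 / 8.8 m^2
LAI = 3.32

3.32


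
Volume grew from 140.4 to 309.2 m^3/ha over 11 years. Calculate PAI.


Formula: PAI = (V_T2 - V_T1) / (T2 - T1)
Volume increment = 309.2 - 140.4 = 168.8 m^3/ha
PAI = 168.8 / 11 = 15.35 m^3/ha/year

15.35


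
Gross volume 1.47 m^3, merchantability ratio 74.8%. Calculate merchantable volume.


Formula: MV = V_total * (merchantable_pct / 100)
Merchantable fraction = 74.8% / 100 = 0.748
MV = 1.47 m^3 * 0.748 = 1.1 m^3

1.1


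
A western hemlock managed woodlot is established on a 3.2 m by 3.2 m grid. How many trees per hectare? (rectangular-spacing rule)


Formula: TPH = 10000 m^2/ha / (spacing_x * spacing_y)
Area per tree = 3.2 m * 3.2 m = 10.24 m^2
TPH = 10000 / 10.24 = 977 trees/ha

977


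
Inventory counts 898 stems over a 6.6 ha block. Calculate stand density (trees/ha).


Formula: Stand Density = N_trees / Area_ha
Density = 898 trees / 6.6 ha
Density = 136 trees/ha

136


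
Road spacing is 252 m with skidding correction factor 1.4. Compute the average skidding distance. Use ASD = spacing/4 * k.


Formula: ASD = (spacing / 4) * correction
Uncorrected distance = spacing / 4 = 252 / 4 = 63 m
ASD = 63 * 1.4 = 88 m

88


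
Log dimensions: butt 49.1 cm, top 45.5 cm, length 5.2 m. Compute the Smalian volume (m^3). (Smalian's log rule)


Smalian: V = (A1 + A2)/2 * L,  A = pi*(D/200)^2
A1 = pi*(49.1/200)^2 = 0.189345 m^2
A2 = pi*(45.5/200)^2 = 0.162597 m^2
V = (0.189345+0.162597)/2*5.2 = 0.915 m^3

0.915


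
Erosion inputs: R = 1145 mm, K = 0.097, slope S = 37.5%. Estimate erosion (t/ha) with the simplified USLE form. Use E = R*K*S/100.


Formula: E = R * K * S / 100  (simplified USLE)
R * K = 1145 * 0.097 = 111.065
E = 111.065 * 37.5 / 100 = 41.65 t/ha

41.65


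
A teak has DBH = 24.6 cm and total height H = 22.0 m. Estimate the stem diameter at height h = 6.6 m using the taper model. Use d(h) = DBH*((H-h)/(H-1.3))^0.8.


Taper: d(h) = DBH * ((H - h) / (H - 1.3))^0.8
Numerator = H - h = 22.0 - 6.6 = 15.4 m
Denominator = H - 1.3 = 22.0 - 1.3 = 20.7 m
Ratio = 15.4 / 20.7 = 0.74396
d = 24.6 * 0.74396^0.8 = 19.4 cm

19.4


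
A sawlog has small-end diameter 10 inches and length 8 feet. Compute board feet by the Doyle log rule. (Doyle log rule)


Doyle: BF = (D - 4)^2 * L / 16
Adjusted diameter = 10 - 4 = 6 in
(D-4)^2 = 6^2 = 36
BF = 36 * 8 / 16 = 18 BF

18


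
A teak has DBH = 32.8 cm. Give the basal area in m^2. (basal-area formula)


Formula: BA = pi * (DBH/2)^2 / 10000  (cm^2 to m^2)
Radius = DBH/2 = 32.8/2 = 16.4 cm
BA = pi * 16.4^2 / 10000
   = 844.9628 cm^2 / 10000
   = 0.0845 m^2

0.0845


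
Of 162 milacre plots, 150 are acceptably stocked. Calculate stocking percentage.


Formula: Stocking % = stocked plots / total plots * 100
Stocking = 150 / 162 * 100
Stocking = 0.9259 * 100 = 92.6%

92.6


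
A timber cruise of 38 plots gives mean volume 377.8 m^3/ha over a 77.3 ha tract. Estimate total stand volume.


Formula: Total Volume = Mean Volume per ha * Total Area
Total Volume = 377.8 m^3/ha * 77.3 ha
Total Volume = 29204 m^3

29204


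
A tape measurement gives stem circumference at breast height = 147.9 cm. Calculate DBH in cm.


Formula: DBH = C / pi
DBH = 147.9 / pi
pi = 3.14159...
DBH = 47.1 cm

47.1


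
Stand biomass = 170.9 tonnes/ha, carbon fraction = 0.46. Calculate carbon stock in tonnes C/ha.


Formula: Carbon Stock = Biomass * Carbon Fraction
C = 170.9 t/ha * 0.46
C = 78.6 t C/ha

78.6


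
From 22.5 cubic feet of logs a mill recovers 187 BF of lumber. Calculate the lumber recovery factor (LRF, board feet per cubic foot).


Formula: LRF = Lumber Output (BF) / Log Input (ft^3)
LRF = 187 BF / 22.5 ft^3
LRF = 8.31 BF/ft^3

8.31


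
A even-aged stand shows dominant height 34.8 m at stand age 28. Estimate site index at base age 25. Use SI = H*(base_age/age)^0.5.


Formula: SI = H_dom * (base_age / age)^0.5
Age ratio = 25 / 28 = 0.89286
sqrt(age_ratio) = 0.94491
SI = 34.8 * 0.94491 = 32.9 m

32.9


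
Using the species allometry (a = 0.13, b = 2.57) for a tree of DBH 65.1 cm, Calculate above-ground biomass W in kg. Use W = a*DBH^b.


Formula: W = a * DBH^b  (allometric power law)
DBH^b = 65.1^2.57 = 45803.972
W = 0.13 * 45803.972 = 5954.5 kg

5954.5


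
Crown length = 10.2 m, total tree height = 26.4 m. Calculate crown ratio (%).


Formula: Crown Ratio = (Crown Length / Total Height) * 100
CR = (10.2 m / 26.4 m) * 100
CR = 0.3864 * 100 = 38.6%

38.6


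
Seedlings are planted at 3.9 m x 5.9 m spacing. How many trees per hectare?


Formula: TPH = 10000 m^2/ha / (spacing_x * spacing_y)
Area per tree = 3.9 m * 5.9 m = 23.01 m^2
TPH = 10000 / 23.01 = 435 trees/ha

435


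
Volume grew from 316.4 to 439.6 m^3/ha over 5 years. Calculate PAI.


Formula: PAI = (V_T2 - V_T1) / (T2 - T1)
Volume increment = 439.6 - 316.4 = 123.2 m^3/ha
PAI = 123.2 / 5 = 24.64 m^3/ha/year

24.64


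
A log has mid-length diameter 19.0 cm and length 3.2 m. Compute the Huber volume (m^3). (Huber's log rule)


Huber: V = Am * L,  Am = pi*(Dm/200)^2
Am = pi*(19.0/200)^2 = 0.028353 m^2
V = 0.028353*3.2 = 0.0907 m^3

0.0907


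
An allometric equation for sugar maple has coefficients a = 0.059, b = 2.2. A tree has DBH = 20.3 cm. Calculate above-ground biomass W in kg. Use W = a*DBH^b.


Formula: W = a * DBH^b  (allometric power law)
DBH^b = 20.3^2.2 = 752.4736
W = 0.059 * 752.4736 = 44.4 kg

44.4


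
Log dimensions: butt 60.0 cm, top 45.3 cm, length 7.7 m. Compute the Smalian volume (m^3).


Smalian: V = (A1 + A2)/2 * L,  A = pi*(D/200)^2
A1 = pi*(60.0/200)^2 = 0.282743 m^2
A2 = pi*(45.3/200)^2 = 0.161171 m^2
V = (0.282743+0.161171)/2*7.7 = 1.7091 m^3

1.7091


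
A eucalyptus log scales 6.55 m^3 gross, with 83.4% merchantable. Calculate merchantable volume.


Formula: MV = V_total * (merchantable_pct / 100)
Merchantable fraction = 83.4% / 100 = 0.834
MV = 6.55 m^3 * 0.834 = 5.463 m^3

5.463


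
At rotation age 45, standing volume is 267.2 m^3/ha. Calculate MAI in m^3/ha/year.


Formula: MAI = Total Volume / Stand Age
MAI = 267.2 m^3/ha / 45 years
MAI = 5.94 m^3/ha/year

5.94


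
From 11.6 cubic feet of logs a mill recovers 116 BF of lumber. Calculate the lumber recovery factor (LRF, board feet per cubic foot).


Formula: LRF = Lumber Output (BF) / Log Input (ft^3)
LRF = 116 BF / 11.6 ft^3
LRF = 10.0 BF/ft^3

10.0


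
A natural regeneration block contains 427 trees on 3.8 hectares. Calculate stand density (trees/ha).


Formula: Stand Density = N_trees / Area_ha
Density = 427 trees / 3.8 ha
Density = 112 trees/ha

112


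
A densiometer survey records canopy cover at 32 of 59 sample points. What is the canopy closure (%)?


Formula: Canopy closure = covered points / total points * 100
Closure = 32 / 59 * 100
Closure = 0.5424 * 100 = 54.2%

54.2


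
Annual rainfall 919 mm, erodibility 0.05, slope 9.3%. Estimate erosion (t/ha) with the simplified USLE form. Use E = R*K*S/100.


Formula: E = R * K * S / 100  (simplified USLE)
R * K = 919 * 0.05 = 45.95
E = 45.95 * 9.3 / 100 = 4.27 t/ha

4.27


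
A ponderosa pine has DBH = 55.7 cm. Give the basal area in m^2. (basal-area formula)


Formula: BA = pi * (DBH/2)^2 / 10000  (cm^2 to m^2)
Radius = DBH/2 = 55.7/2 = 27.85 cm
BA = pi * 27.85^2 / 10000
   = 2436.6899 cm^2 / 10000
   = 0.2437 m^2

0.2437


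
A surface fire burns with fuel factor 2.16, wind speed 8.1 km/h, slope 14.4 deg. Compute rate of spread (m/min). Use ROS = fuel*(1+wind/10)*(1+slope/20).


Formula: ROS = fuel * (1 + wind/10) * (1 + slope/20)
Wind factor = 1 + 8.1/10 = 1.81
Slope factor = 1 + 14.4/20 = 1.72
ROS = 2.16 * 1.81 * 1.72 = 6.72 m/min

6.72


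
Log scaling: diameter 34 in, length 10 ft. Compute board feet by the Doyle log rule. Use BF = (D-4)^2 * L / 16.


Doyle: BF = (D - 4)^2 * L / 16
Adjusted diameter = 34 - 4 = 30 in
(D-4)^2 = 30^2 = 900
BF = 900 * 10 / 16 = 563 BF

563


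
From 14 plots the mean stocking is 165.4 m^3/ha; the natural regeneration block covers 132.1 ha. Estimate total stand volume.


Formula: Total Volume = Mean Volume per ha * Total Area
Total Volume = 165.4 m^3/ha * 132.1 ha
Total Volume = 21849 m^3

21849


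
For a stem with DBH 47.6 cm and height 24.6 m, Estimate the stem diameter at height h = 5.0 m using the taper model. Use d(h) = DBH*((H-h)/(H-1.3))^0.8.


Taper: d(h) = DBH * ((H - h) / (H - 1.3))^0.8
Numerator = H - h = 24.6 - 5.0 = 19.6 m
Denominator = H - 1.3 = 24.6 - 1.3 = 23.3 m
Ratio = 19.6 / 23.3 = 0.8412
d = 47.6 * 0.8412^0.8 = 41.5 cm

41.5


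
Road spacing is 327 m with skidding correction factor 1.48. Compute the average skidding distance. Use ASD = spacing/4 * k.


Formula: ASD = (spacing / 4) * correction
Uncorrected distance = spacing / 4 = 327 / 4 = 81.75 m
ASD = 81.75 * 1.48 = 121 m

121


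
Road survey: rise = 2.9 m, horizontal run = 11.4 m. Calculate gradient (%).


Formula: Gradient = rise / run * 100
Gradient = 2.9 / 11.4 * 100 = 25.4%

25.4


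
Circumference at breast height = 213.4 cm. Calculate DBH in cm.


Formula: DBH = C / pi
DBH = 213.4 / pi
pi = 3.14159...
DBH = 67.9 cm

67.9


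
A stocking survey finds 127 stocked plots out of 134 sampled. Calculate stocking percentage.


Formula: Stocking % = stocked plots / total plots * 100
Stocking = 127 / 134 * 100
Stocking = 0.9478 * 100 = 94.8%

94.8


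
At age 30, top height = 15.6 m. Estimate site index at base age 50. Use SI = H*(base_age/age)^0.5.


Formula: SI = H_dom * (base_age / age)^0.5
Age ratio = 50 / 30 = 1.66667
sqrt(age_ratio) = 1.29099
SI = 15.6 * 1.29099 = 20.1 m

20.1


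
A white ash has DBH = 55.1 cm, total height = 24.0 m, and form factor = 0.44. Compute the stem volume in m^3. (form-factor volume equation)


Formula: V = pi * (DBH/200)^2 * H * ff
Radius = DBH/200 = 55.1/200 = 0.2755 m
Radius^2 = 0.2755^2 = 0.07590025 m^2
V = pi * 0.07590025 * 24.0 * 0.44
V = 2.518 m^3

2.518


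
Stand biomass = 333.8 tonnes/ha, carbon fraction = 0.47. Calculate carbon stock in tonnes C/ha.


Formula: Carbon Stock = Biomass * Carbon Fraction
C = 333.8 t/ha * 0.47
C = 156.9 t C/ha

156.9


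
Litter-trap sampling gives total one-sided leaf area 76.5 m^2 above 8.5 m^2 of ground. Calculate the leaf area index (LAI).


Formula: LAI = total leaf area / ground area  (dimensionless)
LAI = 76.5 m^2 / 8.5 m^2
LAI = 9.0

9.0


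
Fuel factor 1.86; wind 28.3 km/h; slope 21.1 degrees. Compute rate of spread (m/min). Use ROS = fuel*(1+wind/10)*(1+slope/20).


Formula: ROS = fuel * (1 + wind/10) * (1 + slope/20)
Wind factor = 1 + 28.3/10 = 3.83
Slope factor = 1 + 21.1/20 = 2.055
ROS = 1.86 * 3.83 * 2.055 = 14.64 m/min

14.64


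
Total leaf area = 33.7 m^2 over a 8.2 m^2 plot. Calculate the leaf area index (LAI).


Formula: LAI = total leaf area / ground area  (dimensionless)
LAI = 33.7 m^2 / 8.2 m^2
LAI = 4.11

4.11


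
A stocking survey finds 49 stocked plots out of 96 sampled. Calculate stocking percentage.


Formula: Stocking % = stocked plots / total plots * 100
Stocking = 49 / 96 * 100
Stocking = 0.5104 * 100 = 51.0%

51.0


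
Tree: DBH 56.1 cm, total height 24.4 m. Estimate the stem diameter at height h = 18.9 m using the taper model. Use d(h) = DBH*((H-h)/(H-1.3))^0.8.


Taper: d(h) = DBH * ((H - h) / (H - 1.3))^0.8
Numerator = H - h = 24.4 - 18.9 = 5.5 m
Denominator = H - 1.3 = 24.4 - 1.3 = 23.1 m
Ratio = 5.5 / 23.1 = 0.2381
d = 56.1 * 0.2381^0.8 = 17.8 cm

17.8


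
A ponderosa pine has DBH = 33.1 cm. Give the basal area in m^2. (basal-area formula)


Formula: BA = pi * (DBH/2)^2 / 10000  (cm^2 to m^2)
Radius = DBH/2 = 33.1/2 = 16.55 cm
BA = pi * 16.55^2 / 10000
   = 860.4901 cm^2 / 10000
   = 0.086 m^2

0.086


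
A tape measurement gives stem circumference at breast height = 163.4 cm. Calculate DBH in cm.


Formula: DBH = C / pi
DBH = 163.4 / pi
pi = 3.14159...
DBH = 52.0 cm

52.0


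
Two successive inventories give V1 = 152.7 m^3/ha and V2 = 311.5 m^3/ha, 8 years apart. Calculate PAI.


Formula: PAI = (V_T2 - V_T1) / (T2 - T1)
Volume increment = 311.5 - 152.7 = 158.8 m^3/ha
PAI = 158.8 / 8 = 19.85 m^3/ha/year

19.85


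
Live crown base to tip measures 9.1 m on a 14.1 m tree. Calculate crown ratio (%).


Formula: Crown Ratio = (Crown Length / Total Height) * 100
CR = (9.1 m / 14.1 m) * 100
CR = 0.6454 * 100 = 64.5%

64.5


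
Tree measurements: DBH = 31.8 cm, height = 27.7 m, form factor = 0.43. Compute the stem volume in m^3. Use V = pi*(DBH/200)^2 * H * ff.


Formula: V = pi * (DBH/200)^2 * H * ff
Radius = DBH/200 = 31.8/200 = 0.159 m
Radius^2 = 0.159^2 = 0.025281 m^2
V = pi * 0.025281 * 27.7 * 0.43
V = 0.946 m^3

0.946


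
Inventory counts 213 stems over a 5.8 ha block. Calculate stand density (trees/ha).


Formula: Stand Density = N_trees / Area_ha
Density = 213 trees / 5.8 ha
Density = 37 trees/ha

37


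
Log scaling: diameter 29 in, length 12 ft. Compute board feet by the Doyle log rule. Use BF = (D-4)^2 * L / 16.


Doyle: BF = (D - 4)^2 * L / 16
Adjusted diameter = 29 - 4 = 25 in
(D-4)^2 = 25^2 = 625
BF = 625 * 12 / 16 = 469 BF

469


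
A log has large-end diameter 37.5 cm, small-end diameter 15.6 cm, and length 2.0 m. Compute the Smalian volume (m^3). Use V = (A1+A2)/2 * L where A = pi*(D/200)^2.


Smalian: V = (A1 + A2)/2 * L,  A = pi*(D/200)^2
A1 = pi*(37.5/200)^2 = 0.110447 m^2
A2 = pi*(15.6/200)^2 = 0.019113 m^2
V = (0.110447+0.019113)/2*2.0 = 0.1296 m^3

0.1296


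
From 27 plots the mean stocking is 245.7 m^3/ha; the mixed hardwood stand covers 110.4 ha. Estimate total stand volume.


Formula: Total Volume = Mean Volume per ha * Total Area
Total Volume = 245.7 m^3/ha * 110.4 ha
Total Volume = 27125 m^3

27125


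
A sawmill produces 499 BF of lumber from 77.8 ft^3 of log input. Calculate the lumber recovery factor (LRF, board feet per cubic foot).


Formula: LRF = Lumber Output (BF) / Log Input (ft^3)
LRF = 499 BF / 77.8 ft^3
LRF = 6.41 BF/ft^3

6.41


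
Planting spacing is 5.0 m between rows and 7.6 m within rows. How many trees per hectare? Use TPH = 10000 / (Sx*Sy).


Formula: TPH = 10000 m^2/ha / (spacing_x * spacing_y)
Area per tree = 5.0 m * 7.6 m = 38.0 m^2
TPH = 10000 / 38.0 = 263 trees/ha

263


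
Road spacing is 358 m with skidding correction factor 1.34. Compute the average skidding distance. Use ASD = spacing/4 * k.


Formula: ASD = (spacing / 4) * correction
Uncorrected distance = spacing / 4 = 358 / 4 = 89.5 m
ASD = 89.5 * 1.34 = 120 m

120


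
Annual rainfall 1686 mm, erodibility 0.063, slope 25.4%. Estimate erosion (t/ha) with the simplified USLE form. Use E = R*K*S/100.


Formula: E = R * K * S / 100  (simplified USLE)
R * K = 1686 * 0.063 = 106.218
E = 106.218 * 25.4 / 100 = 26.98 t/ha

26.98


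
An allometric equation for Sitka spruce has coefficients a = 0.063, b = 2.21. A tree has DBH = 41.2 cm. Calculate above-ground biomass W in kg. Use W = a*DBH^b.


Formula: W = a * DBH^b  (allometric power law)
DBH^b = 41.2^2.21 = 3706.1488
W = 0.063 * 3706.1488 = 233.5 kg

233.5
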